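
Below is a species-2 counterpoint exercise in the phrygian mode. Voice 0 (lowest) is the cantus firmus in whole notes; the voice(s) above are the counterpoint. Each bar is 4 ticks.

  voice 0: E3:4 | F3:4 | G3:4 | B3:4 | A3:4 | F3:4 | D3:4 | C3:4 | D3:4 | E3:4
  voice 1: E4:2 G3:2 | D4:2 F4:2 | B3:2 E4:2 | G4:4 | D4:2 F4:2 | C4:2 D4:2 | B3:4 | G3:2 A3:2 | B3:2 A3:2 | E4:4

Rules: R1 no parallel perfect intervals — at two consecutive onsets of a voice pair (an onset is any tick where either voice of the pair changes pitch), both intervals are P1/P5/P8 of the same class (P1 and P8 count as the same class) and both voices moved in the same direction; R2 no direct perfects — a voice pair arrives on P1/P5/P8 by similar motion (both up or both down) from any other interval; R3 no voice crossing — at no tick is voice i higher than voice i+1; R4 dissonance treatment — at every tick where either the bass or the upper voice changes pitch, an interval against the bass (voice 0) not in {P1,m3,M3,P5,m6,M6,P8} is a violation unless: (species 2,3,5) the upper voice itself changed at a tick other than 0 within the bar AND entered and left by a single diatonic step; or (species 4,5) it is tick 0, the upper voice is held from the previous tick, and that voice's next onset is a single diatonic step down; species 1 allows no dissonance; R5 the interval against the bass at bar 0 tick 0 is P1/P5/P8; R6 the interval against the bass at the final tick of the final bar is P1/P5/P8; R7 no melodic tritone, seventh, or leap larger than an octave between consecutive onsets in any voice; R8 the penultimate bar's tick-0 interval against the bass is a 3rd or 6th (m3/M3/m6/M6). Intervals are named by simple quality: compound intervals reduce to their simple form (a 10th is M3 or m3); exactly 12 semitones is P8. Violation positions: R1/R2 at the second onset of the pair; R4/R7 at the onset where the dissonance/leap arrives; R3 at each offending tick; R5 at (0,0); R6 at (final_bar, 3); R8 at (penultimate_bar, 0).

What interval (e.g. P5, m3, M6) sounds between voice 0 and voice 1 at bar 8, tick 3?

voice 0=D3 voice 1=A3 -> P5

P5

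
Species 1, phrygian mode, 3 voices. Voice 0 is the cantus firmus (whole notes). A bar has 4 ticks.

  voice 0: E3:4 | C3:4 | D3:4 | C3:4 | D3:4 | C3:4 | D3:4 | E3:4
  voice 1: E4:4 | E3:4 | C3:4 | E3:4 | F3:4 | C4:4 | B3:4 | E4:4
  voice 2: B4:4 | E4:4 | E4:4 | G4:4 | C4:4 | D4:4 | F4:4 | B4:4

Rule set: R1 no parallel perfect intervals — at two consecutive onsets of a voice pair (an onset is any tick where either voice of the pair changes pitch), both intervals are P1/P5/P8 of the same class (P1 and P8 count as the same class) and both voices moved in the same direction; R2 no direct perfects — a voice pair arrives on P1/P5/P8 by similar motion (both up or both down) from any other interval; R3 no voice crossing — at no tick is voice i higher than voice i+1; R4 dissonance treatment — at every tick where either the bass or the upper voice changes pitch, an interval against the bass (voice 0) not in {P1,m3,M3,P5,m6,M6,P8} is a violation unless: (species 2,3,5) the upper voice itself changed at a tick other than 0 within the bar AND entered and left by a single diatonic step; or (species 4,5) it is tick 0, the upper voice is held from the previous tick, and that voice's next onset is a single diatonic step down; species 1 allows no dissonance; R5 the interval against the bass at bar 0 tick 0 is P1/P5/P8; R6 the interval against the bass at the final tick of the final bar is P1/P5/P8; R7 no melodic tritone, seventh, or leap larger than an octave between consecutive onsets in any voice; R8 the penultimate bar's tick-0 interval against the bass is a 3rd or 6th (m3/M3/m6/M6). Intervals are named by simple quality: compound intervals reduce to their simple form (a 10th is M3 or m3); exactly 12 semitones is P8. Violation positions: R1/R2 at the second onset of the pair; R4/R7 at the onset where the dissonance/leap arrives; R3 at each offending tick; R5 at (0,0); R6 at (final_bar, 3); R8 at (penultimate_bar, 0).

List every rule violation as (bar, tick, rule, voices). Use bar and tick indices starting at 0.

(1, 0, R2, (1, 2))
(2, 0, R3, (0, 1))
(2, 0, R4, (0, 1))
(2, 0, R4, (0, 2))
(2, 1, R3, (0, 1))
(2, 2, R3, (0, 1))
(2, 3, R3, (0, 1))
(4, 0, R4, (0, 2))
(5, 0, R4, (0, 2))
(7, 0, R2, (0, 1))
(7, 0, R2, (0, 2))
(7, 0, R2, (1, 2))
(7, 0, R7, (2,))

bar 0: v0=E3 v1=E4 v2=B4 downbeat P5
bar 1: v0=C3 v1=E3 v2=E4 downbeat M3
bar 2: v0=D3 v1=C3 v2=E4 downbeat M2
bar 3: v0=C3 v1=E3 v2=G4 downbeat P5
bar 4: v0=D3 v1=F3 v2=C4 downbeat m7
bar 5: v0=C3 v1=C4 v2=D4 downbeat M2
bar 6: v0=D3 v1=B3 v2=F4 downbeat m3
bar 7: v0=E3 v1=E4 v2=B4 downbeat P5
  -> R2 @ bar 1 tick 0 v(1, 2): E4/B4 P5 -> E3/E4 P8 similar
  -> R3 @ bar 2 tick 0 v(0, 1): D3 above C3
  -> R4 @ bar 2 tick 0 v(0, 1): D3/C3 M2 untreated
  -> R4 @ bar 2 tick 0 v(0, 2): D3/E4 M2 untreated
  -> R3 @ bar 2 tick 1 v(0, 1): D3 above C3
  -> R3 @ bar 2 tick 2 v(0, 1): D3 above C3
  -> R3 @ bar 2 tick 3 v(0, 1): D3 above C3
  -> R4 @ bar 4 tick 0 v(0, 2): D3/C4 m7 untreated
  -> R4 @ bar 5 tick 0 v(0, 2): C3/D4 M2 untreated
  -> R2 @ bar 7 tick 0 v(0, 1): D3/B3 M6 -> E3/E4 P8 similar
  -> R2 @ bar 7 tick 0 v(0, 2): D3/F4 m3 -> E3/B4 P5 similar
  -> R2 @ bar 7 tick 0 v(1, 2): B3/F4 TT -> E4/B4 P5 similar
  -> R7 @ bar 7 tick 0 v(2,): F4->B4 leap 6st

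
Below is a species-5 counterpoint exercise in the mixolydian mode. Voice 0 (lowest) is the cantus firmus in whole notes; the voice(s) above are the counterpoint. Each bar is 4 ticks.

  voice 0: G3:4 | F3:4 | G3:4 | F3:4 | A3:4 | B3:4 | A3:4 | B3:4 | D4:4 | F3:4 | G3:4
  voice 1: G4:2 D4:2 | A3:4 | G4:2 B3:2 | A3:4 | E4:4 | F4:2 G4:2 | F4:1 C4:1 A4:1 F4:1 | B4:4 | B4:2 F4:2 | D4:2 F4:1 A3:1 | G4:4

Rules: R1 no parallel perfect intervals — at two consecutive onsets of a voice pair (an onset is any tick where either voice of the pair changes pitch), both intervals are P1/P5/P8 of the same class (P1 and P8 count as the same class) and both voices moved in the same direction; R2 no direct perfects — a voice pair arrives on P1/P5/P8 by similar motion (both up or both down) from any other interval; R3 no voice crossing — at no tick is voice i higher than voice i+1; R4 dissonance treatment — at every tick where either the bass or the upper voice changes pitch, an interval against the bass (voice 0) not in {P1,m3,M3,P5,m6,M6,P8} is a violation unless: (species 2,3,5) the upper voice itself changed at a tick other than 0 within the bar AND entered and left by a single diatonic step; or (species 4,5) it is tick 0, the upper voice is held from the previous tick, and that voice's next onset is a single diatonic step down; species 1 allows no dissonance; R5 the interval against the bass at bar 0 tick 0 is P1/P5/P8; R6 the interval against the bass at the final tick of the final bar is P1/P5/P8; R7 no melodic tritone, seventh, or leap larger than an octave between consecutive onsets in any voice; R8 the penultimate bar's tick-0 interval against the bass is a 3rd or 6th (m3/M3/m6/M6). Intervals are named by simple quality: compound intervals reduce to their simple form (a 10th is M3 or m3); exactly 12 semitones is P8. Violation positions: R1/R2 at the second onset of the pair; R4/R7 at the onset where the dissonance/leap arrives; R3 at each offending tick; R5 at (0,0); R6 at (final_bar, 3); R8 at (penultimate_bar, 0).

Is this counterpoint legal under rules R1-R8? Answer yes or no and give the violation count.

No (9 violations)

bar 0: v0=G3 v1=G4 (P8)
bar 1: v0=F3 v1=A3 (M3)
bar 2: v0=G3 v1=G4 (P8)
bar 3: v0=F3 v1=A3 (M3)
bar 4: v0=A3 v1=E4 (P5)
bar 5: v0=B3 v1=F4 (TT)
bar 6: v0=A3 v1=F4 (m6)
bar 7: v0=B3 v1=B4 (P8)
bar 8: v0=D4 v1=B4 (M6)
bar 9: v0=F3 v1=D4 (M6)
bar 10: v0=G3 v1=G4 (P8)
  R2 @ bar2.0: F3/A3 M3 -> G3/G4 P8 similar
  R7 @ bar2.0: A3->G4 leap 10st
  R2 @ bar4.0: F3/A3 M3 -> A3/E4 P5 similar
  R4 @ bar5.0: B3/F4 TT untreated
  R2 @ bar7.0: A3/F4 m6 -> B3/B4 P8 similar
  R7 @ bar7.0: F4->B4 leap 6st
  R7 @ bar8.2: B4->F4 leap 6st
  R2 @ bar10.0: F3/A3 M3 -> G3/G4 P8 similar
  R7 @ bar10.0: A3->G4 leap 10st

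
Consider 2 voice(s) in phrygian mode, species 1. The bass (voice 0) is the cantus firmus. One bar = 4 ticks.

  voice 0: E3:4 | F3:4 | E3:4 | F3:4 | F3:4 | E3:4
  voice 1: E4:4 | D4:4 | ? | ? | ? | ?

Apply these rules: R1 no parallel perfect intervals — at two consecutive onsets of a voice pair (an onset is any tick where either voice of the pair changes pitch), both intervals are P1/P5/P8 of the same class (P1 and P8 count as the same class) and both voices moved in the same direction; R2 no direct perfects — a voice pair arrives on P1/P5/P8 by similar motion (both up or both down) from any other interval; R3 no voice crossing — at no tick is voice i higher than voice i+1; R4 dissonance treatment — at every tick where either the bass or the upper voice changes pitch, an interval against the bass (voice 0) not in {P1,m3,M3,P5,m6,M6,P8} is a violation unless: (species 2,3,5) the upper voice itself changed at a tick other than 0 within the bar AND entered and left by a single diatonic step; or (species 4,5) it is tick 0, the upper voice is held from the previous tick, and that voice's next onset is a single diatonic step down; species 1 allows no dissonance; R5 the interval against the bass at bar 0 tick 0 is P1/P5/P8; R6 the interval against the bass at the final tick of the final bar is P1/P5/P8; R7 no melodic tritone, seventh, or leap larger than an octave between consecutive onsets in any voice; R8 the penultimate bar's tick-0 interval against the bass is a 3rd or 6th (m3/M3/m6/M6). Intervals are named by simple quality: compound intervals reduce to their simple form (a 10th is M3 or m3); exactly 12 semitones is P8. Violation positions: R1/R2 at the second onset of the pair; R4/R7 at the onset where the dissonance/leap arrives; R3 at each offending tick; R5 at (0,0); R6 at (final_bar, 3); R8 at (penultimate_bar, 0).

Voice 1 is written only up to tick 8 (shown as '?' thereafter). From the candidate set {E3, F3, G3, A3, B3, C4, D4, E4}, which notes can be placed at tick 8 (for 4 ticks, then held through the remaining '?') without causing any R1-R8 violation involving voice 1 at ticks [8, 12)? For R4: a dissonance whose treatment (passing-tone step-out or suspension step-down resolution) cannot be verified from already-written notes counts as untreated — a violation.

E3: violates R2,R7
F3: violates R4
G3: legal
A3: violates R4
B3: violates R2
C4: legal
D4: violates R4
E4: legal

{C4, E4, G3}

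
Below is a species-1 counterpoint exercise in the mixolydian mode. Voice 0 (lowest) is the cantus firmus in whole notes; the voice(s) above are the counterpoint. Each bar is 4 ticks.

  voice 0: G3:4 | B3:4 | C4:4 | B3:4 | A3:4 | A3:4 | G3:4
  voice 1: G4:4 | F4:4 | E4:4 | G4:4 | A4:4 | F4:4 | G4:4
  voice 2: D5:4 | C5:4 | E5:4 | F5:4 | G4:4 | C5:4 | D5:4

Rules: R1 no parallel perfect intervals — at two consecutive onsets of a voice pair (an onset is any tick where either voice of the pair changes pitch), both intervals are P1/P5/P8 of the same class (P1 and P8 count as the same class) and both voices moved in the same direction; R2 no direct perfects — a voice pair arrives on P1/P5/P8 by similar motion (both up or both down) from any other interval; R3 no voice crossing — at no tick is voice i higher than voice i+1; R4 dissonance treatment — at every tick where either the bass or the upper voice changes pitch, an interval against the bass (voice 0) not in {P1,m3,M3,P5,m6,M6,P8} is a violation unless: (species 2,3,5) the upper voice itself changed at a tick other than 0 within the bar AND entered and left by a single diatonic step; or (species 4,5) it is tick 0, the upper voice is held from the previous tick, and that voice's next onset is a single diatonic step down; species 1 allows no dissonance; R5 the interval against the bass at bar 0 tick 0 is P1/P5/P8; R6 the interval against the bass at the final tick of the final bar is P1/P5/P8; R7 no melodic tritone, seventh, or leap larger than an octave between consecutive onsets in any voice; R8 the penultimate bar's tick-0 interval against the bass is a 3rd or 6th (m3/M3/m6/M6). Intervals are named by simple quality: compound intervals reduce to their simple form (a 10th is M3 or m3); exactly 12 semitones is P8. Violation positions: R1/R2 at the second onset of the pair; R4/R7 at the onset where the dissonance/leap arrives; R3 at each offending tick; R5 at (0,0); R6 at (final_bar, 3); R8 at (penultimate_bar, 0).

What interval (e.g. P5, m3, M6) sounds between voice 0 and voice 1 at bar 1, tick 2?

TT

voice 0=B3 voice 1=F4 -> TT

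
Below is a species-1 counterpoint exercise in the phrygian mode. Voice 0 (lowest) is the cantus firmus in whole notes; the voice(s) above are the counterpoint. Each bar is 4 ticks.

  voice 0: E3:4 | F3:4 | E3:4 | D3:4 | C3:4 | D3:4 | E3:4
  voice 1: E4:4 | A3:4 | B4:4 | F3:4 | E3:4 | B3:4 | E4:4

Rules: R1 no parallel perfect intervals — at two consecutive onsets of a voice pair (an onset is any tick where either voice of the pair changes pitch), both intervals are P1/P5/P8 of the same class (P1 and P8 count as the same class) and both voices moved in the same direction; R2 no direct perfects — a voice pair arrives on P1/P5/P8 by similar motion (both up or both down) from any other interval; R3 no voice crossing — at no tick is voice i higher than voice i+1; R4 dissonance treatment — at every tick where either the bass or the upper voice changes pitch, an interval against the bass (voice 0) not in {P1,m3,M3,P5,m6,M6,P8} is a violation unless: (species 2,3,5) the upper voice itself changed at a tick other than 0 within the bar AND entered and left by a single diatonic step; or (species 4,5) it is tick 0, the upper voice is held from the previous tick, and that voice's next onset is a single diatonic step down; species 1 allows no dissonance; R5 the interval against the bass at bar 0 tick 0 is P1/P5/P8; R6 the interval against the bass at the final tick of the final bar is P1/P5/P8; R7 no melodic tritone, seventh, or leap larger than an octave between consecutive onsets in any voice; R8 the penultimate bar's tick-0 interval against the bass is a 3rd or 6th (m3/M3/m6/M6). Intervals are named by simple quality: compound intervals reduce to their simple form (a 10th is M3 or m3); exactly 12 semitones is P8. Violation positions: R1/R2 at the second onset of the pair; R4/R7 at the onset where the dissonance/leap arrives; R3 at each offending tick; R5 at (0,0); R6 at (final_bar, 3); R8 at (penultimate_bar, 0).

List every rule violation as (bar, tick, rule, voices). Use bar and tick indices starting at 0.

(2, 0, R7, (1,))
(3, 0, R7, (1,))
(6, 0, R2, (0, 1))

bar 0: v0=E3 v1=E4 downbeat P8
bar 1: v0=F3 v1=A3 downbeat M3
bar 2: v0=E3 v1=B4 downbeat P5
bar 3: v0=D3 v1=F3 downbeat m3
bar 4: v0=C3 v1=E3 downbeat M3
bar 5: v0=D3 v1=B3 downbeat M6
bar 6: v0=E3 v1=E4 downbeat P8
  -> R7 @ bar 2 tick 0 v(1,): A3->B4 leap 14st
  -> R7 @ bar 3 tick 0 v(1,): B4->F3 leap 18st
  -> R2 @ bar 6 tick 0 v(0, 1): D3/B3 M6 -> E3/E4 P8 similar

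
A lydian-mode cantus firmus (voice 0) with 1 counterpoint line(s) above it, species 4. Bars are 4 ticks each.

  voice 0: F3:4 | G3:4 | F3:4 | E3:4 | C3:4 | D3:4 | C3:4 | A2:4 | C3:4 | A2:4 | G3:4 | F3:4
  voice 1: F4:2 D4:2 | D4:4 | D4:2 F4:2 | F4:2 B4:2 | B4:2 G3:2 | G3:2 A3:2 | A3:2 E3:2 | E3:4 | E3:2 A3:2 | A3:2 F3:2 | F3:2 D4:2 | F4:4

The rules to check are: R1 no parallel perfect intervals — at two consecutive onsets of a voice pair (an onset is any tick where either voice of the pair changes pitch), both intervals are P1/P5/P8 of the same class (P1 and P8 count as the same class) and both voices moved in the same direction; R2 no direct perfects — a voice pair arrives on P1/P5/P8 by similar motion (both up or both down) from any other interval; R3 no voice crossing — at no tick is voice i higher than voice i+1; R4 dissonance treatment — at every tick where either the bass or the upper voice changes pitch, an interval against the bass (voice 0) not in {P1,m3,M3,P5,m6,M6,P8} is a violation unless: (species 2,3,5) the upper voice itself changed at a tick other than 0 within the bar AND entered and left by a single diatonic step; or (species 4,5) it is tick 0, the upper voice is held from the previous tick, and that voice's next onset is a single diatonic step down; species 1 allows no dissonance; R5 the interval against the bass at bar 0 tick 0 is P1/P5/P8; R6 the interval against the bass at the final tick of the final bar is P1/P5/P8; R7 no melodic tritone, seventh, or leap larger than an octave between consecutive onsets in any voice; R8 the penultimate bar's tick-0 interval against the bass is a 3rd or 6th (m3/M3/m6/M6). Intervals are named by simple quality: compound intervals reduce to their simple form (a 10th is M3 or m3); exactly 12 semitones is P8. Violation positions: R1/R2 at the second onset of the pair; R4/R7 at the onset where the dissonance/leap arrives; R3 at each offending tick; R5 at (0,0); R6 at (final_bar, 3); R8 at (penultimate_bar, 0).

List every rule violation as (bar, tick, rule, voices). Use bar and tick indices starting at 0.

(3, 0, R4, (0, 1))
(3, 2, R7, (1,))
(4, 0, R4, (0, 1))
(4, 2, R7, (1,))
(5, 0, R4, (0, 1))
(10, 0, R3, (0, 1))
(10, 0, R4, (0, 1))
(10, 0, R7, (0,))
(10, 0, R8, (0, 1))
(10, 1, R3, (0, 1))

bar 0: v0=F3 v1=F4 downbeat P8
bar 1: v0=G3 v1=D4 downbeat P5
bar 2: v0=F3 v1=D4 downbeat M6
bar 3: v0=E3 v1=F4 downbeat m2
bar 4: v0=C3 v1=B4 downbeat M7
bar 5: v0=D3 v1=G3 downbeat P4
bar 6: v0=C3 v1=A3 downbeat M6
bar 7: v0=A2 v1=E3 downbeat P5
bar 8: v0=C3 v1=E3 downbeat M3
bar 9: v0=A2 v1=A3 downbeat P8
bar 10: v0=G3 v1=F3 downbeat M2
bar 11: v0=F3 v1=F4 downbeat P8
  -> R4 @ bar 3 tick 0 v(0, 1): E3/F4 m2 untreated
  -> R7 @ bar 3 tick 2 v(1,): F4->B4 leap 6st
  -> R4 @ bar 4 tick 0 v(0, 1): C3/B4 M7 untreated
  -> R7 @ bar 4 tick 2 v(1,): B4->G3 leap 16st
  -> R4 @ bar 5 tick 0 v(0, 1): D3/G3 P4 untreated
  -> R3 @ bar 10 tick 0 v(0, 1): G3 above F3
  -> R4 @ bar 10 tick 0 v(0, 1): G3/F3 M2 untreated
  -> R7 @ bar 10 tick 0 v(0,): A2->G3 leap 10st
  -> R8 @ bar 10 tick 0 v(0, 1): penult M2 not 3rd/6th
  -> R3 @ bar 10 tick 1 v(0, 1): G3 above F3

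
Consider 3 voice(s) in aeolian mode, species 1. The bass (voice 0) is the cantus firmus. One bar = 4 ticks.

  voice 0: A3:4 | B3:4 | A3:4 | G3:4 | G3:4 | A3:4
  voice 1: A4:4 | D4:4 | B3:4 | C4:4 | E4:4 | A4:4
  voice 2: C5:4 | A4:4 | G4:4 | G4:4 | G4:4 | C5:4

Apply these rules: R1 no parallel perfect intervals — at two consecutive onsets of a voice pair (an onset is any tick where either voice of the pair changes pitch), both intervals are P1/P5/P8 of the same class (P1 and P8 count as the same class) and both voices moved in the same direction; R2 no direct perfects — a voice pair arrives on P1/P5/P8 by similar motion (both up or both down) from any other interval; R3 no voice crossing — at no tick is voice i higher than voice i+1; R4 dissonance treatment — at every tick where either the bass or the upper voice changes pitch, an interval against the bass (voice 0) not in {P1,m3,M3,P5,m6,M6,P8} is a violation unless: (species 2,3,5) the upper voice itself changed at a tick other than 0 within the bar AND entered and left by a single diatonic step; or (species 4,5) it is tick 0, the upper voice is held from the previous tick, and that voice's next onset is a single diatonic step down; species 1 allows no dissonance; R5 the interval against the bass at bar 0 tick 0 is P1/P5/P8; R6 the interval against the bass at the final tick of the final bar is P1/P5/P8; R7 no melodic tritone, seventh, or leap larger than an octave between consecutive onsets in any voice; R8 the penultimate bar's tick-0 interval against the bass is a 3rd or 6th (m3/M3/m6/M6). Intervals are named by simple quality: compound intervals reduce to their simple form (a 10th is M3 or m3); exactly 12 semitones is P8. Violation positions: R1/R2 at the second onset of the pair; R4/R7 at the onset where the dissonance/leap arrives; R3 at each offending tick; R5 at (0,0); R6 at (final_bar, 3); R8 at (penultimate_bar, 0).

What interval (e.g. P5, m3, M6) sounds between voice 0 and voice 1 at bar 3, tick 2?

voice 0=G3 voice 1=C4 -> P4

P4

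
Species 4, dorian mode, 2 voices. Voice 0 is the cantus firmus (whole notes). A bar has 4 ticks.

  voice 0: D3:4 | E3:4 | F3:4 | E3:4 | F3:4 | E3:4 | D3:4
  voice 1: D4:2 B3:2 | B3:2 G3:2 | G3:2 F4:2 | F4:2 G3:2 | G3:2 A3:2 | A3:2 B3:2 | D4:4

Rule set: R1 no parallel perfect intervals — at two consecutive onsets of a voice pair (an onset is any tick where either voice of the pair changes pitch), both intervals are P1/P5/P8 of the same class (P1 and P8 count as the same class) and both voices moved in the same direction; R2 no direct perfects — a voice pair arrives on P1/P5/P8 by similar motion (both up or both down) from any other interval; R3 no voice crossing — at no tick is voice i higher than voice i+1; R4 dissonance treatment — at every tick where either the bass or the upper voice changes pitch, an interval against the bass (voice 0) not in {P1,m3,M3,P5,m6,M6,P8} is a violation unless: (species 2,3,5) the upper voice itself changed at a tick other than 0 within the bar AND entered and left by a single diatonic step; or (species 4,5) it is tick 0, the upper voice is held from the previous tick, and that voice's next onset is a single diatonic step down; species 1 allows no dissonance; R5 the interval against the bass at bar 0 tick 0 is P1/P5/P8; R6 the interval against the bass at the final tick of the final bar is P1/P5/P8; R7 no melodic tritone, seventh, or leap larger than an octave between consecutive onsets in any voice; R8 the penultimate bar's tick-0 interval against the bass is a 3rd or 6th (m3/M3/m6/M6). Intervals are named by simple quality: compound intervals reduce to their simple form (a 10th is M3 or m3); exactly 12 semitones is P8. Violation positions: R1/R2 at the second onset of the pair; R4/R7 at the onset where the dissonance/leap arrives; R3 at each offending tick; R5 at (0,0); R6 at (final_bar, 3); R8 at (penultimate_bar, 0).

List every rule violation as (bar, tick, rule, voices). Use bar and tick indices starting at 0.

bar 0: v0=D3 v1=D4 downbeat P8
bar 1: v0=E3 v1=B3 downbeat P5
bar 2: v0=F3 v1=G3 downbeat M2
bar 3: v0=E3 v1=F4 downbeat m2
bar 4: v0=F3 v1=G3 downbeat M2
bar 5: v0=E3 v1=A3 downbeat P4
bar 6: v0=D3 v1=D4 downbeat P8
  -> R4 @ bar 2 tick 0 v(0, 1): F3/G3 M2 untreated
  -> R7 @ bar 2 tick 2 v(1,): G3->F4 leap 10st
  -> R4 @ bar 3 tick 0 v(0, 1): E3/F4 m2 untreated
  -> R7 @ bar 3 tick 2 v(1,): F4->G3 leap 10st
  -> R4 @ bar 4 tick 0 v(0, 1): F3/G3 M2 untreated
  -> R4 @ bar 5 tick 0 v(0, 1): E3/A3 P4 untreated
  -> R8 @ bar 5 tick 0 v(0, 1): penult P4 not 3rd/6th

(2, 0, R4, (0, 1))
(2, 2, R7, (1,))
(3, 0, R4, (0, 1))
(3, 2, R7, (1,))
(4, 0, R4, (0, 1))
(5, 0, R4, (0, 1))
(5, 0, R8, (0, 1))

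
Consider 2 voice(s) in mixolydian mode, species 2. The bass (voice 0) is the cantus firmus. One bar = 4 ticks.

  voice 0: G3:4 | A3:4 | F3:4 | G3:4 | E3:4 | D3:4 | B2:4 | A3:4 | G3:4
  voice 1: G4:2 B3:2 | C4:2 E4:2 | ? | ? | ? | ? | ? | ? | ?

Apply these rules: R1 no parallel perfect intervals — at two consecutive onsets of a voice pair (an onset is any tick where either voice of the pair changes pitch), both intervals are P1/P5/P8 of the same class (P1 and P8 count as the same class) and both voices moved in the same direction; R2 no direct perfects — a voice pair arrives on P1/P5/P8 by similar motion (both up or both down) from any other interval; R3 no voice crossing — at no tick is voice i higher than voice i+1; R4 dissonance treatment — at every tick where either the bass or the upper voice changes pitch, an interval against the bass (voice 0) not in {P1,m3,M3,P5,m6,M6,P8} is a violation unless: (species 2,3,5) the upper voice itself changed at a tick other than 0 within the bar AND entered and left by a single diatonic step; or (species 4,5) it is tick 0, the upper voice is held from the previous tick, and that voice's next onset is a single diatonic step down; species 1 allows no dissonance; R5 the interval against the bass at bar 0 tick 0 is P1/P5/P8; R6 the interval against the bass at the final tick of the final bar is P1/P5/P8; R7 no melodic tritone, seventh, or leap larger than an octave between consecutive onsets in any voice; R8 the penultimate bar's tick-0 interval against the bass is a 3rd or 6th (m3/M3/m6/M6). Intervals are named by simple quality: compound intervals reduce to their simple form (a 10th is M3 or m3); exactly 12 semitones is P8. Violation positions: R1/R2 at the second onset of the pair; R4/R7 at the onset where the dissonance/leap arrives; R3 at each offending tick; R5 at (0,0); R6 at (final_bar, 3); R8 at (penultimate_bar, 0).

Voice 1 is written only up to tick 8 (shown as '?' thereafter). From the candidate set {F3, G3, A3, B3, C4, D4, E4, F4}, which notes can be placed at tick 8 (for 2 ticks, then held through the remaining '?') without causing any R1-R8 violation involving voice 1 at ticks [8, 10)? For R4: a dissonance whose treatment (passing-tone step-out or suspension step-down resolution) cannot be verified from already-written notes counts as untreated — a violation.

F3: violates R2,R7
G3: violates R4
A3: legal
B3: violates R4
C4: violates R1
D4: legal
E4: violates R4
F4: legal

{A3, D4, F4}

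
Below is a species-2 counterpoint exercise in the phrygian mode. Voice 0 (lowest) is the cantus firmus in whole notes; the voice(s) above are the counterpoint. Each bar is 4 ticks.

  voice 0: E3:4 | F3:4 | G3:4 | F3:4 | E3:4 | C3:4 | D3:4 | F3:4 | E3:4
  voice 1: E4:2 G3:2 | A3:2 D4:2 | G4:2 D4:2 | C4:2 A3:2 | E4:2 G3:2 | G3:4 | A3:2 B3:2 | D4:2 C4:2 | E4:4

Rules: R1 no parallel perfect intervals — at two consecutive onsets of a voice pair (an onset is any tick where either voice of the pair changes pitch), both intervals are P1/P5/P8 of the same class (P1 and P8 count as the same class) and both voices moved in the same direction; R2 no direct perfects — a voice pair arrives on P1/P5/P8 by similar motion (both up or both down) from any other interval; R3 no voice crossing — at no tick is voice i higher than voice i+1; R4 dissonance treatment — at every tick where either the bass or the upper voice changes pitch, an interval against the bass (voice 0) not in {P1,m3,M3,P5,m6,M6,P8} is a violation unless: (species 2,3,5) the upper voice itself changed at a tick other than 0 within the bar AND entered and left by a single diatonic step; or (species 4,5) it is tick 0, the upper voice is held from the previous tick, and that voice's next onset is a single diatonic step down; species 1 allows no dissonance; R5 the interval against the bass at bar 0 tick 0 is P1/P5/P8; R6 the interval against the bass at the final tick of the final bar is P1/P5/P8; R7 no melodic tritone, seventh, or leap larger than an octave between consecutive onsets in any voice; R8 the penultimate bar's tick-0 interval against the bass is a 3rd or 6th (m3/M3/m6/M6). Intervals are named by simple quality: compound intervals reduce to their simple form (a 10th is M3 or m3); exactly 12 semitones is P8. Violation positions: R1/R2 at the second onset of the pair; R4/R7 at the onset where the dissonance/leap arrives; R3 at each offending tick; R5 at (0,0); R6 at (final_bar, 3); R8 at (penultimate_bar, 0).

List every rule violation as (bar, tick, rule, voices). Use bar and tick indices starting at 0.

bar 0: v0=E3 v1=E4 downbeat P8
bar 1: v0=F3 v1=A3 downbeat M3
bar 2: v0=G3 v1=G4 downbeat P8
bar 3: v0=F3 v1=C4 downbeat P5
bar 4: v0=E3 v1=E4 downbeat P8
bar 5: v0=C3 v1=G3 downbeat P5
bar 6: v0=D3 v1=A3 downbeat P5
bar 7: v0=F3 v1=D4 downbeat M6
bar 8: v0=E3 v1=E4 downbeat P8
  -> R2 @ bar 2 tick 0 v(0, 1): F3/D4 M6 -> G3/G4 P8 similar
  -> R1 @ bar 3 tick 0 v(0, 1): G3/D4 P5 -> F3/C4 P5 similar
  -> R1 @ bar 6 tick 0 v(0, 1): C3/G3 P5 -> D3/A3 P5 similar

(2, 0, R2, (0, 1))
(3, 0, R1, (0, 1))
(6, 0, R1, (0, 1))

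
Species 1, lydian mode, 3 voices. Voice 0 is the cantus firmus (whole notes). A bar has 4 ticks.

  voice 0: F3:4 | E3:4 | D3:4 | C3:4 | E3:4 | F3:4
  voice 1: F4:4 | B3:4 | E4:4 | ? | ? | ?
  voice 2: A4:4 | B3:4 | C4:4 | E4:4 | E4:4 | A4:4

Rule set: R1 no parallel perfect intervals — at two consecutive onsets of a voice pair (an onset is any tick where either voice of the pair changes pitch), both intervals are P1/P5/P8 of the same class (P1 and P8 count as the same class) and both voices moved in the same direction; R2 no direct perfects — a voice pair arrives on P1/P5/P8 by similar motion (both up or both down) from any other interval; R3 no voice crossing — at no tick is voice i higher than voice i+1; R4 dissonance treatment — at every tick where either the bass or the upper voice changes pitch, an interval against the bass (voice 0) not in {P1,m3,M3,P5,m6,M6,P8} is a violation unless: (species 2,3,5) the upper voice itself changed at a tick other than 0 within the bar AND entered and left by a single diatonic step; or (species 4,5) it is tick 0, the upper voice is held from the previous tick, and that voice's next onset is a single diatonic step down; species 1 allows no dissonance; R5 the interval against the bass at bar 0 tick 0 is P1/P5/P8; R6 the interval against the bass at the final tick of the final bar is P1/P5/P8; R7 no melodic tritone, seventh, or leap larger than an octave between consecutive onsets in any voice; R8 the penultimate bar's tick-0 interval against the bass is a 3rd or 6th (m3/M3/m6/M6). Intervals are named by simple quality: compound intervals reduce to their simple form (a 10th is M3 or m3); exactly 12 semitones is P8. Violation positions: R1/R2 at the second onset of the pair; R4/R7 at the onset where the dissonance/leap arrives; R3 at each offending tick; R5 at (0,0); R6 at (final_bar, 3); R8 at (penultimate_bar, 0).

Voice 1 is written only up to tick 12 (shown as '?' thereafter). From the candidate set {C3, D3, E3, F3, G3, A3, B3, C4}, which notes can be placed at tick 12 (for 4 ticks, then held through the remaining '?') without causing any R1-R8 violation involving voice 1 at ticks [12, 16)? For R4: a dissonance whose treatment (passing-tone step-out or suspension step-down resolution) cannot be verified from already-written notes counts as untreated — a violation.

{A3, E3}

C3: violates R2,R7
D3: violates R4,R7
E3: legal
F3: violates R4,R7
G3: violates R2
A3: legal
B3: violates R4
C4: violates R2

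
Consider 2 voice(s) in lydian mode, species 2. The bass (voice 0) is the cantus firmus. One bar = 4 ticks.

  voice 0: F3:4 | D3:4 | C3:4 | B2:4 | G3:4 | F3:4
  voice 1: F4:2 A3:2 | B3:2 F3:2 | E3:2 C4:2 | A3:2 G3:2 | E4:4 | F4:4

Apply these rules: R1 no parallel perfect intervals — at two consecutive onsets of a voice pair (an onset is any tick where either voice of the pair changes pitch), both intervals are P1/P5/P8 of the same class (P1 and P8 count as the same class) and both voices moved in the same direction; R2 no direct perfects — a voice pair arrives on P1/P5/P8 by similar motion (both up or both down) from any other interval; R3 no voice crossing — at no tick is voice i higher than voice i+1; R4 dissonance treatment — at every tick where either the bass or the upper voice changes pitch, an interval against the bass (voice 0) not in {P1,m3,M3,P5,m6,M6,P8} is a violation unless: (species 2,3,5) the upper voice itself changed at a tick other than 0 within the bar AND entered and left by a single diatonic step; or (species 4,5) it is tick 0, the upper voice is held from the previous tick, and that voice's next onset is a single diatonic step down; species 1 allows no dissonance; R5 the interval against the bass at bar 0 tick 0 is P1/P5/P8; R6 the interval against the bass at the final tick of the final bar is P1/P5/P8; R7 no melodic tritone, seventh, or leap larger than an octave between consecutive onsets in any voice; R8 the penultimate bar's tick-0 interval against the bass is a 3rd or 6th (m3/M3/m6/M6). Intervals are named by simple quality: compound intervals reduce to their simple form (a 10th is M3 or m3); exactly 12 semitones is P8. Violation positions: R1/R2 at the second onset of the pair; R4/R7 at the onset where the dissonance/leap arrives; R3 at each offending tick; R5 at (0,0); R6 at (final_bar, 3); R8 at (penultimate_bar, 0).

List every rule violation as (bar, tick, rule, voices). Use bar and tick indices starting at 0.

(1, 2, R7, (1,))
(3, 0, R4, (0, 1))

bar 0: v0=F3 v1=F4 downbeat P8
bar 1: v0=D3 v1=B3 downbeat M6
bar 2: v0=C3 v1=E3 downbeat M3
bar 3: v0=B2 v1=A3 downbeat m7
bar 4: v0=G3 v1=E4 downbeat M6
bar 5: v0=F3 v1=F4 downbeat P8
  -> R7 @ bar 1 tick 2 v(1,): B3->F3 leap 6st
  -> R4 @ bar 3 tick 0 v(0, 1): B2/A3 m7 untreated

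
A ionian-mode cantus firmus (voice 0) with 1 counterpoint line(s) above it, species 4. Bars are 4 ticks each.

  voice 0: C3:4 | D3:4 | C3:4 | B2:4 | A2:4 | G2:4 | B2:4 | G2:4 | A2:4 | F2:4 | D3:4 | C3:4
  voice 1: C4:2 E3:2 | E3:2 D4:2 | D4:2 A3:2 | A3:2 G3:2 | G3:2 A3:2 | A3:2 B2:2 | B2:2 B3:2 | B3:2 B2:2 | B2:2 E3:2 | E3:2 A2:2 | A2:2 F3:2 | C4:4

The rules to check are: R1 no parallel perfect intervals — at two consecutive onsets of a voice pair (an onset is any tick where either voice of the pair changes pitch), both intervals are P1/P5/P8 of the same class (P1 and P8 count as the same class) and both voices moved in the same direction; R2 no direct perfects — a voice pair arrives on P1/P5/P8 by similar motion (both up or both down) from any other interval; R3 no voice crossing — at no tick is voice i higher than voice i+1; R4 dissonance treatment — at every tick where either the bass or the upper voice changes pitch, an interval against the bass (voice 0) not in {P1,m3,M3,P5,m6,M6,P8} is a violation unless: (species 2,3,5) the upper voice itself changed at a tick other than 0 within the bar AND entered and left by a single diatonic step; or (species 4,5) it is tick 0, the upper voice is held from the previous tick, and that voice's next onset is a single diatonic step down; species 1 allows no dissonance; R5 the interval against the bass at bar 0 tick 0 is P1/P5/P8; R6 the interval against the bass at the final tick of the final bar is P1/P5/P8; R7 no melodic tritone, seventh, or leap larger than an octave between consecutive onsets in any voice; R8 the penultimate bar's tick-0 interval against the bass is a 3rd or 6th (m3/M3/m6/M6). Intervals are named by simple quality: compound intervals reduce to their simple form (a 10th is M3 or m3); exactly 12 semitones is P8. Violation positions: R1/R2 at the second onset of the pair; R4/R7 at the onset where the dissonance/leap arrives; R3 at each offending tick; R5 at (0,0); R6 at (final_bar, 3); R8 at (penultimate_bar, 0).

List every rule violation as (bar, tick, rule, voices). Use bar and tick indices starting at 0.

bar 0: v0=C3 v1=C4 downbeat P8
bar 1: v0=D3 v1=E3 downbeat M2
bar 2: v0=C3 v1=D4 downbeat M2
bar 3: v0=B2 v1=A3 downbeat m7
bar 4: v0=A2 v1=G3 downbeat m7
bar 5: v0=G2 v1=A3 downbeat M2
bar 6: v0=B2 v1=B2 downbeat P1
bar 7: v0=G2 v1=B3 downbeat M3
bar 8: v0=A2 v1=B2 downbeat M2
bar 9: v0=F2 v1=E3 downbeat M7
bar 10: v0=D3 v1=A2 downbeat P4
bar 11: v0=C3 v1=C4 downbeat P8
  -> R4 @ bar 1 tick 0 v(0, 1): D3/E3 M2 untreated
  -> R7 @ bar 1 tick 2 v(1,): E3->D4 leap 10st
  -> R4 @ bar 2 tick 0 v(0, 1): C3/D4 M2 untreated
  -> R4 @ bar 4 tick 0 v(0, 1): A2/G3 m7 untreated
  -> R4 @ bar 5 tick 0 v(0, 1): G2/A3 M2 untreated
  -> R7 @ bar 5 tick 2 v(1,): A3->B2 leap 10st
  -> R4 @ bar 8 tick 0 v(0, 1): A2/B2 M2 untreated
  -> R4 @ bar 9 tick 0 v(0, 1): F2/E3 M7 untreated
  -> R3 @ bar 10 tick 0 v(0, 1): D3 above A2
  -> R4 @ bar 10 tick 0 v(0, 1): D3/A2 P4 untreated
  -> R8 @ bar 10 tick 0 v(0, 1): penult P4 not 3rd/6th
  -> R3 @ bar 10 tick 1 v(0, 1): D3 above A2

(1, 0, R4, (0, 1))
(1, 2, R7, (1,))
(2, 0, R4, (0, 1))
(4, 0, R4, (0, 1))
(5, 0, R4, (0, 1))
(5, 2, R7, (1,))
(8, 0, R4, (0, 1))
(9, 0, R4, (0, 1))
(10, 0, R3, (0, 1))
(10, 0, R4, (0, 1))
(10, 0, R8, (0, 1))
(10, 1, R3, (0, 1))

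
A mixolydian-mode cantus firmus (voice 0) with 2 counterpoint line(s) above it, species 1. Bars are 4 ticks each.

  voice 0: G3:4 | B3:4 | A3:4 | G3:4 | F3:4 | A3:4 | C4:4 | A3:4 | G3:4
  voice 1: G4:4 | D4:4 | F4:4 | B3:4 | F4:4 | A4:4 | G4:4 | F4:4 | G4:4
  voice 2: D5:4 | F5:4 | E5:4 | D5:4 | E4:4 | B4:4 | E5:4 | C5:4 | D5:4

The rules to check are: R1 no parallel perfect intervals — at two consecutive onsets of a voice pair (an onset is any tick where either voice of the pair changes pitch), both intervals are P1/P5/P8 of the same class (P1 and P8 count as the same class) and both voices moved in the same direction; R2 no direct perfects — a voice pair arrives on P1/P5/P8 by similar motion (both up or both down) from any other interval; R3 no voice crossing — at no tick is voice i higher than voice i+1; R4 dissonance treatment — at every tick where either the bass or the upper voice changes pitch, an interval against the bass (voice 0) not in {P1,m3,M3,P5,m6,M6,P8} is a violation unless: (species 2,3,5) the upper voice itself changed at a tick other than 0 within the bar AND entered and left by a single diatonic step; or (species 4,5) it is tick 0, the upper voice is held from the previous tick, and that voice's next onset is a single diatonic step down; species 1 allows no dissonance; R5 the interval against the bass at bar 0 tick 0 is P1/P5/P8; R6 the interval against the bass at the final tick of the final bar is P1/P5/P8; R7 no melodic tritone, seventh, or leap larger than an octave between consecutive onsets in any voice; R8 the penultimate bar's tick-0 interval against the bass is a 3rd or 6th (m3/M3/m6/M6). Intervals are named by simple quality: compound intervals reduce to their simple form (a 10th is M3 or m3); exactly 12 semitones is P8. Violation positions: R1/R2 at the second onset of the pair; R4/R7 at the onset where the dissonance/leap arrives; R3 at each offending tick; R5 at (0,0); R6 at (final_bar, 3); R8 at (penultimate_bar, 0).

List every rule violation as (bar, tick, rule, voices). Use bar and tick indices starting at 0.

bar 0: v0=G3 v1=G4 v2=D5 downbeat P5
bar 1: v0=B3 v1=D4 v2=F5 downbeat TT
bar 2: v0=A3 v1=F4 v2=E5 downbeat P5
bar 3: v0=G3 v1=B3 v2=D5 downbeat P5
bar 4: v0=F3 v1=F4 v2=E4 downbeat M7
bar 5: v0=A3 v1=A4 v2=B4 downbeat M2
bar 6: v0=C4 v1=G4 v2=E5 downbeat M3
bar 7: v0=A3 v1=F4 v2=C5 downbeat m3
bar 8: v0=G3 v1=G4 v2=D5 downbeat P5
  -> R4 @ bar 1 tick 0 v(0, 2): B3/F5 TT untreated
  -> R2 @ bar 2 tick 0 v(0, 2): B3/F5 TT -> A3/E5 P5 similar
  -> R1 @ bar 3 tick 0 v(0, 2): A3/E5 P5 -> G3/D5 P5 similar
  -> R7 @ bar 3 tick 0 v(1,): F4->B3 leap 6st
  -> R3 @ bar 4 tick 0 v(1, 2): F4 above E4
  -> R4 @ bar 4 tick 0 v(0, 2): F3/E4 M7 untreated
  -> R7 @ bar 4 tick 0 v(1,): B3->F4 leap 6st
  -> R7 @ bar 4 tick 0 v(2,): D5->E4 leap 10st
  -> R3 @ bar 4 tick 1 v(1, 2): F4 above E4
  -> R3 @ bar 4 tick 2 v(1, 2): F4 above E4
  -> R3 @ bar 4 tick 3 v(1, 2): F4 above E4
  -> R1 @ bar 5 tick 0 v(0, 1): F3/F4 P8 -> A3/A4 P8 similar
  -> R4 @ bar 5 tick 0 v(0, 2): A3/B4 M2 untreated
  -> R2 @ bar 7 tick 0 v(1, 2): G4/E5 M6 -> F4/C5 P5 similar
  -> R1 @ bar 8 tick 0 v(1, 2): F4/C5 P5 -> G4/D5 P5 similar

(1, 0, R4, (0, 2))
(2, 0, R2, (0, 2))
(3, 0, R1, (0, 2))
(3, 0, R7, (1,))
(4, 0, R3, (1, 2))
(4, 0, R4, (0, 2))
(4, 0, R7, (1,))
(4, 0, R7, (2,))
(4, 1, R3, (1, 2))
(4, 2, R3, (1, 2))
(4, 3, R3, (1, 2))
(5, 0, R1, (0, 1))
(5, 0, R4, (0, 2))
(7, 0, R2, (1, 2))
(8, 0, R1, (1, 2))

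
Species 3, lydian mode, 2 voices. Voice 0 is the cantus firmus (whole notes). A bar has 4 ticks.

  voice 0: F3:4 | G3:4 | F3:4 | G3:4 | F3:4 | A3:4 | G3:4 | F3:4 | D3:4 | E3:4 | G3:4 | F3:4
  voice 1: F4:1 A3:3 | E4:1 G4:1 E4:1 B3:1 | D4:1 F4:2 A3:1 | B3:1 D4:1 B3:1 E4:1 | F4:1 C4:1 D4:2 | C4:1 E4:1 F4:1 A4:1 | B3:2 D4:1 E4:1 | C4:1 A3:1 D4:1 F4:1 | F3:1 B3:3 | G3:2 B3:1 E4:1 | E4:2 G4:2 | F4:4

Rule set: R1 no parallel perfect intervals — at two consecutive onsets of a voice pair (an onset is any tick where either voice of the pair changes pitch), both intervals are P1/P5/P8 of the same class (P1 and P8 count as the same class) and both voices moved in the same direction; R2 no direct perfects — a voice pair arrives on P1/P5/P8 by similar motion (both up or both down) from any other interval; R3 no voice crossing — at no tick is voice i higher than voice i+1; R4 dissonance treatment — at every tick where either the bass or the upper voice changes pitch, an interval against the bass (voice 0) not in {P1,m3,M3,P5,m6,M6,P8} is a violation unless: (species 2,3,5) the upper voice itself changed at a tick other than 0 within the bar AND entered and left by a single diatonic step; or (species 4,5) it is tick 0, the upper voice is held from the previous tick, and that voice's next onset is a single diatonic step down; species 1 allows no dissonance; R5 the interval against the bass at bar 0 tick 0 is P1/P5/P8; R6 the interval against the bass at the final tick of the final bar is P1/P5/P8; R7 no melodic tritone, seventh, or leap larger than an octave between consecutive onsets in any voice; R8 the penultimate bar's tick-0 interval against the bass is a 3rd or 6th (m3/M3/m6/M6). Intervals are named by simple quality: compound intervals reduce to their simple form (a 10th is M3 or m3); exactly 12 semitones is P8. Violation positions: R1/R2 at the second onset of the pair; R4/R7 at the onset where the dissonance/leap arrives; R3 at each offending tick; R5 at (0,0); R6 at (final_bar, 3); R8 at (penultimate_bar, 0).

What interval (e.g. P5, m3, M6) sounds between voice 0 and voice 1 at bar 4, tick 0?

P8

voice 0=F3 voice 1=F4 -> P8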